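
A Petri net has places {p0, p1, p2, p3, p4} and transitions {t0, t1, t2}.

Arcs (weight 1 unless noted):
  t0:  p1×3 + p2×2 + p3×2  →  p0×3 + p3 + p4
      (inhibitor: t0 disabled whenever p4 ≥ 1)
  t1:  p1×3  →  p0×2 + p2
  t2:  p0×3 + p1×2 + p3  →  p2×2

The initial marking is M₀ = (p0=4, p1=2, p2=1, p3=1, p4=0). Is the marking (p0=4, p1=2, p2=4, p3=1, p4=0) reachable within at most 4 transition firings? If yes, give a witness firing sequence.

depth 0: 1 marking
depth 1: 2 markings reached so far
depth 2: 2 markings reached so far
(frontier empty at depth 2; search complete)
target is not among the 2 markings reachable within 4 steps

NO — not reachable within 4 firings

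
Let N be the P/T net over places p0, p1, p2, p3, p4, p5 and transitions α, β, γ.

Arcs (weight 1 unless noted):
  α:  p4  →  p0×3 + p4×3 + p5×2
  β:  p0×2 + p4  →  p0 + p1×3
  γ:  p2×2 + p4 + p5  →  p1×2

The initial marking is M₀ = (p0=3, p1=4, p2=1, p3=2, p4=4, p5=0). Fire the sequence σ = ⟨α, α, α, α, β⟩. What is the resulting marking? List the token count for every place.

step 1: fire α:  (p0=3, p1=4, p2=1, p3=2, p4=4, p5=0) → (p0=6, p1=4, p2=1, p3=2, p4=6, p5=2)
step 2: fire α:  (p0=6, p1=4, p2=1, p3=2, p4=6, p5=2) → (p0=9, p1=4, p2=1, p3=2, p4=8, p5=4)
step 3: fire α:  (p0=9, p1=4, p2=1, p3=2, p4=8, p5=4) → (p0=12, p1=4, p2=1, p3=2, p4=10, p5=6)
step 4: fire α:  (p0=12, p1=4, p2=1, p3=2, p4=10, p5=6) → (p0=15, p1=4, p2=1, p3=2, p4=12, p5=8)
step 5: fire β:  (p0=15, p1=4, p2=1, p3=2, p4=12, p5=8) → (p0=14, p1=7, p2=1, p3=2, p4=11, p5=8)

(p0=14, p1=7, p2=1, p3=2, p4=11, p5=8)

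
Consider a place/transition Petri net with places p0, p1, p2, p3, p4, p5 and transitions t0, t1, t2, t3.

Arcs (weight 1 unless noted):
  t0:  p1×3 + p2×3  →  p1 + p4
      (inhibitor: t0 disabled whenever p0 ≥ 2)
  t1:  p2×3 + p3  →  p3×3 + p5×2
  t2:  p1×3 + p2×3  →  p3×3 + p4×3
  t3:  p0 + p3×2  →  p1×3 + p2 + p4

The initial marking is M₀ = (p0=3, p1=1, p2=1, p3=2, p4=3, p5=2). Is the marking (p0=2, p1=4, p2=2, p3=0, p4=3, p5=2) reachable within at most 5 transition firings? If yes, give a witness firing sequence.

NO — not reachable within 5 firings

depth 0: 1 marking
depth 1: 2 markings reached so far
depth 2: 2 markings reached so far
(frontier empty at depth 2; search complete)
target is not among the 2 markings reachable within 5 steps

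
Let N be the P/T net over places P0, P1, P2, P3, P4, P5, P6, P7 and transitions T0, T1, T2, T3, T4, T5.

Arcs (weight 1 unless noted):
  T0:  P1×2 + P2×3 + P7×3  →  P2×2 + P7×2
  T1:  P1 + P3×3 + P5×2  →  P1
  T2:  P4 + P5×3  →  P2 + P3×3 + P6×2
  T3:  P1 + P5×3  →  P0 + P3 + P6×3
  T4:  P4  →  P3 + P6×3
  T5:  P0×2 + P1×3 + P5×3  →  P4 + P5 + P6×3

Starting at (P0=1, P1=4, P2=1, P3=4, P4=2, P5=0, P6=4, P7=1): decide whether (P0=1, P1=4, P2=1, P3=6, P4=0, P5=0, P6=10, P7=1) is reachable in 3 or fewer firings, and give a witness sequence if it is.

step 1: fire T4:  (P0=1, P1=4, P2=1, P3=4, P4=2, P5=0, P6=4, P7=1) → (P0=1, P1=4, P2=1, P3=5, P4=1, P5=0, P6=7, P7=1)
step 2: fire T4:  (P0=1, P1=4, P2=1, P3=5, P4=1, P5=0, P6=7, P7=1) → (P0=1, P1=4, P2=1, P3=6, P4=0, P5=0, P6=10, P7=1)

YES — reachable via ⟨T4, T4⟩ (2 firings)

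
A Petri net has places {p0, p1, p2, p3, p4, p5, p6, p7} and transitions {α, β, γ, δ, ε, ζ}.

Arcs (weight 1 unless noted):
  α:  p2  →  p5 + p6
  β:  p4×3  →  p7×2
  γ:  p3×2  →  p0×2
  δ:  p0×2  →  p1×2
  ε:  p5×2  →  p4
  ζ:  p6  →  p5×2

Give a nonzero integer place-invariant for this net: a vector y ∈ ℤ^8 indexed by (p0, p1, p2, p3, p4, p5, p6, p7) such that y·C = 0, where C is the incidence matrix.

Incidence matrix C (rows=places, cols=transitions):
        α    β    γ    δ    ε    ζ
   p0   0    0    2   -2    0    0
   p1   0    0    0    2    0    0
   p2  -1    0    0    0    0    0
   p3   0    0   -2    0    0    0
   p4   0   -3    0    0    1    0
   p5   1    0    0    0   -2    2
   p6   1    0    0    0    0   -1
   p7   0    2    0    0    0    0

Candidate y = [1, 1, 0, 1, 0, 0, 0, 0]; check y·C column-wise:
  col α: 1·0 + 1·0 + 0·-1 + 1·0 + 0·1 + 0·1 = 0
  col β: 1·0 + 1·0 + 1·0 + 0·-3 + 0·2 = 0
  col γ: 1·2 + 1·0 + 1·-2 = 0
  col δ: 1·-2 + 1·2 + 1·0 = 0
  col ε: 1·0 + 1·0 + 1·0 + 0·1 + 0·-2 = 0
  col ζ: 1·0 + 1·0 + 1·0 + 0·2 + 0·-1 = 0

y = (p0:1, p1:1, p2:0, p3:1, p4:0, p5:0, p6:0, p7:0)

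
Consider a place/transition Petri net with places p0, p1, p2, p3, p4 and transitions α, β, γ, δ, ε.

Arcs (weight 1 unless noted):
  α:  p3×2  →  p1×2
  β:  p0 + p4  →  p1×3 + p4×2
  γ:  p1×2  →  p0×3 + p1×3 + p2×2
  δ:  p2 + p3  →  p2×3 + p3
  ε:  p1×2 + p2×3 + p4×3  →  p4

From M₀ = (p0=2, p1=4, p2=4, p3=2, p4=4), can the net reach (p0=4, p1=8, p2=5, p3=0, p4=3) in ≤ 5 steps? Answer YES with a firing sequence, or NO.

YES — reachable via ⟨β, γ, δ, α, ε⟩ (5 firings)

step 1: fire β:  (p0=2, p1=4, p2=4, p3=2, p4=4) → (p0=1, p1=7, p2=4, p3=2, p4=5)
step 2: fire γ:  (p0=1, p1=7, p2=4, p3=2, p4=5) → (p0=4, p1=8, p2=6, p3=2, p4=5)
step 3: fire δ:  (p0=4, p1=8, p2=6, p3=2, p4=5) → (p0=4, p1=8, p2=8, p3=2, p4=5)
step 4: fire α:  (p0=4, p1=8, p2=8, p3=2, p4=5) → (p0=4, p1=10, p2=8, p3=0, p4=5)
step 5: fire ε:  (p0=4, p1=10, p2=8, p3=0, p4=5) → (p0=4, p1=8, p2=5, p3=0, p4=3)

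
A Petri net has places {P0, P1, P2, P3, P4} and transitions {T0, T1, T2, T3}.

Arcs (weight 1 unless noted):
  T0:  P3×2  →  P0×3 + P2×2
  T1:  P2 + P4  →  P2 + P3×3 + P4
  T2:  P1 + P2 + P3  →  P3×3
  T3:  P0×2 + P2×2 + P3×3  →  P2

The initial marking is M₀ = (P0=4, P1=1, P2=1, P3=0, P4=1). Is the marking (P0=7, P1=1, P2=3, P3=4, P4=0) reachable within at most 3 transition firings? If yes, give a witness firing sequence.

depth 0: 1 marking
depth 1: 2 markings reached so far
depth 2: 5 markings reached so far
depth 3: 9 markings reached so far
target is not among the 9 markings reachable within 3 steps

NO — not reachable within 3 firings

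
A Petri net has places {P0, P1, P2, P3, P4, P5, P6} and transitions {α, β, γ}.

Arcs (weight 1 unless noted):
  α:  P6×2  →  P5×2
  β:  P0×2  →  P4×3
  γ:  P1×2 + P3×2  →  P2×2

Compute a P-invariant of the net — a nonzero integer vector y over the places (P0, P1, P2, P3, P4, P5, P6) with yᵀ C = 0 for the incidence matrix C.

Incidence matrix C (rows=places, cols=transitions):
        α    β    γ
   P0   0   -2    0
   P1   0    0   -2
   P2   0    0    2
   P3   0    0   -2
   P4   0    3    0
   P5   2    0    0
   P6  -2    0    0

Candidate y = [0, 1, 1, 0, 0, 0, 0]; check y·C column-wise:
  col α: 1·0 + 1·0 + 0·2 + 0·-2 = 0
  col β: 0·-2 + 1·0 + 1·0 + 0·3 = 0
  col γ: 1·-2 + 1·2 + 0·-2 = 0

y = (P0:0, P1:1, P2:1, P3:0, P4:0, P5:0, P6:0)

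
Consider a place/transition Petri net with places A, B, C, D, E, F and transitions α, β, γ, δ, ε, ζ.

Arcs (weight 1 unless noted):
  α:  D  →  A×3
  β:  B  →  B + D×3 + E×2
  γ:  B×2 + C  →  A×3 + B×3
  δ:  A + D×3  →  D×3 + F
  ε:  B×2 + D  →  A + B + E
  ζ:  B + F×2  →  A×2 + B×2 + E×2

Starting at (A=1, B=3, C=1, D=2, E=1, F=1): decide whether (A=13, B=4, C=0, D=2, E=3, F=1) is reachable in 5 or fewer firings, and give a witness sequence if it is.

step 1: fire α:  (A=1, B=3, C=1, D=2, E=1, F=1) → (A=4, B=3, C=1, D=1, E=1, F=1)
step 2: fire α:  (A=4, B=3, C=1, D=1, E=1, F=1) → (A=7, B=3, C=1, D=0, E=1, F=1)
step 3: fire β:  (A=7, B=3, C=1, D=0, E=1, F=1) → (A=7, B=3, C=1, D=3, E=3, F=1)
step 4: fire α:  (A=7, B=3, C=1, D=3, E=3, F=1) → (A=10, B=3, C=1, D=2, E=3, F=1)
step 5: fire γ:  (A=10, B=3, C=1, D=2, E=3, F=1) → (A=13, B=4, C=0, D=2, E=3, F=1)

YES — reachable via ⟨α, α, β, α, γ⟩ (5 firings)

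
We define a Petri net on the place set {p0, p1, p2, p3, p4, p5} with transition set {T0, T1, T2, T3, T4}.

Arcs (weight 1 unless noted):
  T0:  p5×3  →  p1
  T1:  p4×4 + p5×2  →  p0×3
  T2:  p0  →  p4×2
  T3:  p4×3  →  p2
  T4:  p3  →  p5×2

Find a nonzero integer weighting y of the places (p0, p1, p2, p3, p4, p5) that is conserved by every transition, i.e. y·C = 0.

y = (p0:2, p1:3, p2:3, p3:2, p4:1, p5:1)

Incidence matrix C (rows=places, cols=transitions):
       T0   T1   T2   T3   T4
   p0   0    3   -1    0    0
   p1   1    0    0    0    0
   p2   0    0    0    1    0
   p3   0    0    0    0   -1
   p4   0   -4    2   -3    0
   p5  -3   -2    0    0    2

Candidate y = [2, 3, 3, 2, 1, 1]; check y·C column-wise:
  col T0: 2·0 + 3·1 + 3·0 + 2·0 + 1·0 + 1·-3 = 0
  col T1: 2·3 + 3·0 + 3·0 + 2·0 + 1·-4 + 1·-2 = 0
  col T2: 2·-1 + 3·0 + 3·0 + 2·0 + 1·2 + 1·0 = 0
  col T3: 2·0 + 3·0 + 3·1 + 2·0 + 1·-3 + 1·0 = 0
  col T4: 2·0 + 3·0 + 3·0 + 2·-1 + 1·0 + 1·2 = 0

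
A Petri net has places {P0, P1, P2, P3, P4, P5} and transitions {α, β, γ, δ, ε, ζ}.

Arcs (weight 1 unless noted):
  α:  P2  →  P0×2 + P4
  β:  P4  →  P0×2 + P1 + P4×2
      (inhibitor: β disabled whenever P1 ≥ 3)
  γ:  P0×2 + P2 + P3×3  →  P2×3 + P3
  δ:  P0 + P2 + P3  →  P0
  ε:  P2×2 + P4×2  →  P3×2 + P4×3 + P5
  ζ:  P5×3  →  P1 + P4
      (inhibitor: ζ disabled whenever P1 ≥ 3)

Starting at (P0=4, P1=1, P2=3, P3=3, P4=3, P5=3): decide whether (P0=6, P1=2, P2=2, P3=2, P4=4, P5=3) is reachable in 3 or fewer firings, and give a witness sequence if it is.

step 1: fire β:  (P0=4, P1=1, P2=3, P3=3, P4=3, P5=3) → (P0=6, P1=2, P2=3, P3=3, P4=4, P5=3)
step 2: fire δ:  (P0=6, P1=2, P2=3, P3=3, P4=4, P5=3) → (P0=6, P1=2, P2=2, P3=2, P4=4, P5=3)

YES — reachable via ⟨β, δ⟩ (2 firings)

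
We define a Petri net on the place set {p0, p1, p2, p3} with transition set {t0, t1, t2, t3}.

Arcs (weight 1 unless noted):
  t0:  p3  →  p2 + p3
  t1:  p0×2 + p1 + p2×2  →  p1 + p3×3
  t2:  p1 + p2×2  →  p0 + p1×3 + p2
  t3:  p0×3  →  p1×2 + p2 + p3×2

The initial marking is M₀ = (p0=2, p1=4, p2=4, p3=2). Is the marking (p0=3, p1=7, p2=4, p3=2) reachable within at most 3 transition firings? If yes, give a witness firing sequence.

NO — not reachable within 3 firings

depth 0: 1 marking
depth 1: 4 markings reached so far
depth 2: 10 markings reached so far
depth 3: 19 markings reached so far
target is not among the 19 markings reachable within 3 steps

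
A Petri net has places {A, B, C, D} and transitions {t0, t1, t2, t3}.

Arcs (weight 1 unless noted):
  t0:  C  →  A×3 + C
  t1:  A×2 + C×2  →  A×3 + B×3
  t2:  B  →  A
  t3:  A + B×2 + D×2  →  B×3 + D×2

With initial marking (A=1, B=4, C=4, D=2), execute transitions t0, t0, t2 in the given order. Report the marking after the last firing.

(A=8, B=3, C=4, D=2)

step 1: fire t0:  (A=1, B=4, C=4, D=2) → (A=4, B=4, C=4, D=2)
step 2: fire t0:  (A=4, B=4, C=4, D=2) → (A=7, B=4, C=4, D=2)
step 3: fire t2:  (A=7, B=4, C=4, D=2) → (A=8, B=3, C=4, D=2)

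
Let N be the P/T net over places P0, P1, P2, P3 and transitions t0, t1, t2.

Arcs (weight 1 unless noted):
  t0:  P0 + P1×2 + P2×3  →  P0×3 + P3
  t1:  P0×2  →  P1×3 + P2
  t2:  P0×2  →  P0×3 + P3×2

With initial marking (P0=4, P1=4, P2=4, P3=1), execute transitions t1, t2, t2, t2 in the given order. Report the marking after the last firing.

step 1: fire t1:  (P0=4, P1=4, P2=4, P3=1) → (P0=2, P1=7, P2=5, P3=1)
step 2: fire t2:  (P0=2, P1=7, P2=5, P3=1) → (P0=3, P1=7, P2=5, P3=3)
step 3: fire t2:  (P0=3, P1=7, P2=5, P3=3) → (P0=4, P1=7, P2=5, P3=5)
step 4: fire t2:  (P0=4, P1=7, P2=5, P3=5) → (P0=5, P1=7, P2=5, P3=7)

(P0=5, P1=7, P2=5, P3=7)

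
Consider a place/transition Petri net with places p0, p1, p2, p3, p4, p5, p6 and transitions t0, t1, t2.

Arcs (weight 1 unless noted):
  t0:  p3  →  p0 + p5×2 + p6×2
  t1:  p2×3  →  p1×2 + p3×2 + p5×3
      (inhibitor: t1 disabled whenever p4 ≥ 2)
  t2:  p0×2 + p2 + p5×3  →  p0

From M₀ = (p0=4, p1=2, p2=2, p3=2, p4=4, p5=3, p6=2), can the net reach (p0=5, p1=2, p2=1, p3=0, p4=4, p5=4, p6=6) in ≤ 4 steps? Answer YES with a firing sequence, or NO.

step 1: fire t0:  (p0=4, p1=2, p2=2, p3=2, p4=4, p5=3, p6=2) → (p0=5, p1=2, p2=2, p3=1, p4=4, p5=5, p6=4)
step 2: fire t0:  (p0=5, p1=2, p2=2, p3=1, p4=4, p5=5, p6=4) → (p0=6, p1=2, p2=2, p3=0, p4=4, p5=7, p6=6)
step 3: fire t2:  (p0=6, p1=2, p2=2, p3=0, p4=4, p5=7, p6=6) → (p0=5, p1=2, p2=1, p3=0, p4=4, p5=4, p6=6)

YES — reachable via ⟨t0, t0, t2⟩ (3 firings)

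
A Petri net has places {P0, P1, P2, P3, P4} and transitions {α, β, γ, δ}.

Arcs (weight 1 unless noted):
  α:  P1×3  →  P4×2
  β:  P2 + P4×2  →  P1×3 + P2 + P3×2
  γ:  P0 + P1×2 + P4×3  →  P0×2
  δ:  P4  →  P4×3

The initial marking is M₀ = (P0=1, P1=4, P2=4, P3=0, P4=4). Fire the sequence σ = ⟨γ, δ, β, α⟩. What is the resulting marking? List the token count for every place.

step 1: fire γ:  (P0=1, P1=4, P2=4, P3=0, P4=4) → (P0=2, P1=2, P2=4, P3=0, P4=1)
step 2: fire δ:  (P0=2, P1=2, P2=4, P3=0, P4=1) → (P0=2, P1=2, P2=4, P3=0, P4=3)
step 3: fire β:  (P0=2, P1=2, P2=4, P3=0, P4=3) → (P0=2, P1=5, P2=4, P3=2, P4=1)
step 4: fire α:  (P0=2, P1=5, P2=4, P3=2, P4=1) → (P0=2, P1=2, P2=4, P3=2, P4=3)

(P0=2, P1=2, P2=4, P3=2, P4=3)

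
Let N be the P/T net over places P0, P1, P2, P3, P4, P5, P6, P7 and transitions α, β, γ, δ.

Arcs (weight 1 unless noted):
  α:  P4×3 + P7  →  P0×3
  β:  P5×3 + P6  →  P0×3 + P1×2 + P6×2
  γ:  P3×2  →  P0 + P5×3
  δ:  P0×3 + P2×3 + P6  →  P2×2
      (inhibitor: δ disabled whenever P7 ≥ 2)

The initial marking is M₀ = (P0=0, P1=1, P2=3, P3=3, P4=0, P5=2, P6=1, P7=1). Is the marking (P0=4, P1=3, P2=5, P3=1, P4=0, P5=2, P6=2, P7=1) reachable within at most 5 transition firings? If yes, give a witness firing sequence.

depth 0: 1 marking
depth 1: 2 markings reached so far
depth 2: 3 markings reached so far
depth 3: 4 markings reached so far
depth 4: 4 markings reached so far
(frontier empty at depth 4; search complete)
target is not among the 4 markings reachable within 5 steps

NO — not reachable within 5 firings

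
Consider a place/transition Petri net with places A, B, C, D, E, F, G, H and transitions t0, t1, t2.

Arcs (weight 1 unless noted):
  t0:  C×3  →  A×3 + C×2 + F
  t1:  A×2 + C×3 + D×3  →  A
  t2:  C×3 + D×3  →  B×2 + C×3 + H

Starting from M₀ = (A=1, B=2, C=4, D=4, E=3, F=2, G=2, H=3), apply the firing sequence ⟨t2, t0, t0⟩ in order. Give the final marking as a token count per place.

step 1: fire t2:  (A=1, B=2, C=4, D=4, E=3, F=2, G=2, H=3) → (A=1, B=4, C=4, D=1, E=3, F=2, G=2, H=4)
step 2: fire t0:  (A=1, B=4, C=4, D=1, E=3, F=2, G=2, H=4) → (A=4, B=4, C=3, D=1, E=3, F=3, G=2, H=4)
step 3: fire t0:  (A=4, B=4, C=3, D=1, E=3, F=3, G=2, H=4) → (A=7, B=4, C=2, D=1, E=3, F=4, G=2, H=4)

(A=7, B=4, C=2, D=1, E=3, F=4, G=2, H=4)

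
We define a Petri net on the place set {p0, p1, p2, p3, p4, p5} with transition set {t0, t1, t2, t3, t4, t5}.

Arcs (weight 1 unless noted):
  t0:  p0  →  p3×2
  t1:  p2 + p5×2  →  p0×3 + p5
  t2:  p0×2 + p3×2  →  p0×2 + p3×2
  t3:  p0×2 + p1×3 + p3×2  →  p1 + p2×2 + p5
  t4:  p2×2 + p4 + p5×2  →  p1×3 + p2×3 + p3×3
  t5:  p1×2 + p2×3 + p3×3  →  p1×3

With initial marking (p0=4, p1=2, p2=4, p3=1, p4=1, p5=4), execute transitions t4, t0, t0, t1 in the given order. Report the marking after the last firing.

(p0=5, p1=5, p2=4, p3=8, p4=0, p5=1)

step 1: fire t4:  (p0=4, p1=2, p2=4, p3=1, p4=1, p5=4) → (p0=4, p1=5, p2=5, p3=4, p4=0, p5=2)
step 2: fire t0:  (p0=4, p1=5, p2=5, p3=4, p4=0, p5=2) → (p0=3, p1=5, p2=5, p3=6, p4=0, p5=2)
step 3: fire t0:  (p0=3, p1=5, p2=5, p3=6, p4=0, p5=2) → (p0=2, p1=5, p2=5, p3=8, p4=0, p5=2)
step 4: fire t1:  (p0=2, p1=5, p2=5, p3=8, p4=0, p5=2) → (p0=5, p1=5, p2=4, p3=8, p4=0, p5=1)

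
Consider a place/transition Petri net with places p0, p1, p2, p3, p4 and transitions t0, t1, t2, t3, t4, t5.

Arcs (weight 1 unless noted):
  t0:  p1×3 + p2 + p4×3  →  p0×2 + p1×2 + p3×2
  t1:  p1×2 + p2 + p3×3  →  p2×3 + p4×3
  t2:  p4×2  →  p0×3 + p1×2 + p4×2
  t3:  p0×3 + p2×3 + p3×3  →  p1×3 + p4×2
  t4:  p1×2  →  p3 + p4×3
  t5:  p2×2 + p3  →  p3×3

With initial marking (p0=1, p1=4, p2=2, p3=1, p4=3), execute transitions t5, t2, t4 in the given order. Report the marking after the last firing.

step 1: fire t5:  (p0=1, p1=4, p2=2, p3=1, p4=3) → (p0=1, p1=4, p2=0, p3=3, p4=3)
step 2: fire t2:  (p0=1, p1=4, p2=0, p3=3, p4=3) → (p0=4, p1=6, p2=0, p3=3, p4=3)
step 3: fire t4:  (p0=4, p1=6, p2=0, p3=3, p4=3) → (p0=4, p1=4, p2=0, p3=4, p4=6)

(p0=4, p1=4, p2=0, p3=4, p4=6)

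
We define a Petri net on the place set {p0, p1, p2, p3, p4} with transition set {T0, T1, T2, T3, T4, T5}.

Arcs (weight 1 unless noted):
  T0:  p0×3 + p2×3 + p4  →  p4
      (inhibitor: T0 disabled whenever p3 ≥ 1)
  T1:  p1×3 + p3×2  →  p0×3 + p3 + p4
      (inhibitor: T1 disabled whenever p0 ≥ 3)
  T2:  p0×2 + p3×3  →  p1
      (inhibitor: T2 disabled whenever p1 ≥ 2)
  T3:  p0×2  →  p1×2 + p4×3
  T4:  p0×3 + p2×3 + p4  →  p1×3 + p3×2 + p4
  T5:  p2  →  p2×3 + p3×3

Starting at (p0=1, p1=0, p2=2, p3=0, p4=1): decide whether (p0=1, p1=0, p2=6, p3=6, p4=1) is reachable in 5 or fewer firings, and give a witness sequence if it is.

YES — reachable via ⟨T5, T5⟩ (2 firings)

step 1: fire T5:  (p0=1, p1=0, p2=2, p3=0, p4=1) → (p0=1, p1=0, p2=4, p3=3, p4=1)
step 2: fire T5:  (p0=1, p1=0, p2=4, p3=3, p4=1) → (p0=1, p1=0, p2=6, p3=6, p4=1)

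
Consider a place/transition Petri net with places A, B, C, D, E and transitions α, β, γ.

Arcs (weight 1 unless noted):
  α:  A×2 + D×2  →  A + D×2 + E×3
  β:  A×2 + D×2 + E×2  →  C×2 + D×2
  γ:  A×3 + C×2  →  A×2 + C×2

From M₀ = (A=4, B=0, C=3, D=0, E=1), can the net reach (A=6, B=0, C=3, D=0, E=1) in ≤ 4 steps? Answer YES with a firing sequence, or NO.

NO — not reachable within 4 firings

depth 0: 1 marking
depth 1: 2 markings reached so far
depth 2: 3 markings reached so far
depth 3: 3 markings reached so far
(frontier empty at depth 3; search complete)
target is not among the 3 markings reachable within 4 steps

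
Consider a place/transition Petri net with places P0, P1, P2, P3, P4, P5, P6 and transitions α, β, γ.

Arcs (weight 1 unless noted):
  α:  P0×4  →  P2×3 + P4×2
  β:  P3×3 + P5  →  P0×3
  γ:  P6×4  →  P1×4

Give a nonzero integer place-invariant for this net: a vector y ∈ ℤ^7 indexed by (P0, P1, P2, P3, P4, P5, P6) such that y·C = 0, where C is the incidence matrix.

Incidence matrix C (rows=places, cols=transitions):
        α    β    γ
   P0  -4    3    0
   P1   0    0    4
   P2   3    0    0
   P3   0   -3    0
   P4   2    0    0
   P5   0   -1    0
   P6   0    0   -4

Candidate y = [3, 0, 4, 3, 0, 0, 0]; check y·C column-wise:
  col α: 3·-4 + 4·3 + 3·0 + 0·2 = 0
  col β: 3·3 + 4·0 + 3·-3 + 0·-1 = 0
  col γ: 3·0 + 0·4 + 4·0 + 3·0 + 0·-4 = 0

y = (P0:3, P1:0, P2:4, P3:3, P4:0, P5:0, P6:0)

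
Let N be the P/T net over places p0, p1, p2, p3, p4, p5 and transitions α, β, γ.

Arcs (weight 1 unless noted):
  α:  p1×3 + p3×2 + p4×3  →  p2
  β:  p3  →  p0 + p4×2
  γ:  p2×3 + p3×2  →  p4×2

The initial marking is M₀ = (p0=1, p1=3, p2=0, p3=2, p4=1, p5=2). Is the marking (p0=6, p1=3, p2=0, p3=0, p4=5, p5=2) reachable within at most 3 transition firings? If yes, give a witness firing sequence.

NO — not reachable within 3 firings

depth 0: 1 marking
depth 1: 2 markings reached so far
depth 2: 3 markings reached so far
depth 3: 3 markings reached so far
(frontier empty at depth 3; search complete)
target is not among the 3 markings reachable within 3 steps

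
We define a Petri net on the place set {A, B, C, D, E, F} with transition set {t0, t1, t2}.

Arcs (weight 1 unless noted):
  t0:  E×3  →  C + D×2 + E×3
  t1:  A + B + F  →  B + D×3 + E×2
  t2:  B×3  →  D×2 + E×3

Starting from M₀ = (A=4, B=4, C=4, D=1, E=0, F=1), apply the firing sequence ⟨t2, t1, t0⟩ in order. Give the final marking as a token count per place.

step 1: fire t2:  (A=4, B=4, C=4, D=1, E=0, F=1) → (A=4, B=1, C=4, D=3, E=3, F=1)
step 2: fire t1:  (A=4, B=1, C=4, D=3, E=3, F=1) → (A=3, B=1, C=4, D=6, E=5, F=0)
step 3: fire t0:  (A=3, B=1, C=4, D=6, E=5, F=0) → (A=3, B=1, C=5, D=8, E=5, F=0)

(A=3, B=1, C=5, D=8, E=5, F=0)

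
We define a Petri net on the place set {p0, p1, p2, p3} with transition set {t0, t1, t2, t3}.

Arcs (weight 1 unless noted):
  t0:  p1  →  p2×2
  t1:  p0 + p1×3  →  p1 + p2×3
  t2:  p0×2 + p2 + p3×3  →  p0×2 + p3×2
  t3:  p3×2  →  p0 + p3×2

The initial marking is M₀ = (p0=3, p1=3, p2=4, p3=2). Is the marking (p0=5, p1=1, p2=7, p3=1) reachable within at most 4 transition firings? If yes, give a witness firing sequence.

depth 0: 1 marking
depth 1: 4 markings reached so far
depth 2: 9 markings reached so far
depth 3: 15 markings reached so far
depth 4: 21 markings reached so far
target is not among the 21 markings reachable within 4 steps

NO — not reachable within 4 firings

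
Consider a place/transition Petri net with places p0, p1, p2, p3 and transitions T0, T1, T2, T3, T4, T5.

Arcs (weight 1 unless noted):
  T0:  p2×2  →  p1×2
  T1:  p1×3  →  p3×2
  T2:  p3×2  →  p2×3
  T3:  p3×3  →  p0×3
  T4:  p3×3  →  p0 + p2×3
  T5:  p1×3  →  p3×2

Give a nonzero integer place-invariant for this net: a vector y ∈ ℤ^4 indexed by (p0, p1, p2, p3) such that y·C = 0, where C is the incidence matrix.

Incidence matrix C (rows=places, cols=transitions):
       T0   T1   T2   T3   T4   T5
   p0   0    0    0    3    1    0
   p1   2   -3    0    0    0   -3
   p2  -2    0    3    0    3    0
   p3   0    2   -2   -3   -3    2

Candidate y = [3, 2, 2, 3]; check y·C column-wise:
  col T0: 3·0 + 2·2 + 2·-2 + 3·0 = 0
  col T1: 3·0 + 2·-3 + 2·0 + 3·2 = 0
  col T2: 3·0 + 2·0 + 2·3 + 3·-2 = 0
  col T3: 3·3 + 2·0 + 2·0 + 3·-3 = 0
  col T4: 3·1 + 2·0 + 2·3 + 3·-3 = 0
  col T5: 3·0 + 2·-3 + 2·0 + 3·2 = 0

y = (p0:3, p1:2, p2:2, p3:3)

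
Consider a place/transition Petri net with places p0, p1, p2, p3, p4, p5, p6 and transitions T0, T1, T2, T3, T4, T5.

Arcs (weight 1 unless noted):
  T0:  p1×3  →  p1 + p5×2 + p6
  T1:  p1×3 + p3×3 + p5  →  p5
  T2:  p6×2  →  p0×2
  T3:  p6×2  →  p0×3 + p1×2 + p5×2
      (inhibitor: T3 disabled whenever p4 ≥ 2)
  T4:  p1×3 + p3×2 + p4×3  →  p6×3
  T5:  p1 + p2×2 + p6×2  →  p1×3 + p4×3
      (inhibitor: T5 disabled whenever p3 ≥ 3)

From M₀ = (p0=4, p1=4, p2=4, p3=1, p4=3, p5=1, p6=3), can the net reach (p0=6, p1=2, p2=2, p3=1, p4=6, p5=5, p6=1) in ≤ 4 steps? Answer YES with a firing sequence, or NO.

step 1: fire T0:  (p0=4, p1=4, p2=4, p3=1, p4=3, p5=1, p6=3) → (p0=4, p1=2, p2=4, p3=1, p4=3, p5=3, p6=4)
step 2: fire T2:  (p0=4, p1=2, p2=4, p3=1, p4=3, p5=3, p6=4) → (p0=6, p1=2, p2=4, p3=1, p4=3, p5=3, p6=2)
step 3: fire T5:  (p0=6, p1=2, p2=4, p3=1, p4=3, p5=3, p6=2) → (p0=6, p1=4, p2=2, p3=1, p4=6, p5=3, p6=0)
step 4: fire T0:  (p0=6, p1=4, p2=2, p3=1, p4=6, p5=3, p6=0) → (p0=6, p1=2, p2=2, p3=1, p4=6, p5=5, p6=1)

YES — reachable via ⟨T0, T2, T5, T0⟩ (4 firings)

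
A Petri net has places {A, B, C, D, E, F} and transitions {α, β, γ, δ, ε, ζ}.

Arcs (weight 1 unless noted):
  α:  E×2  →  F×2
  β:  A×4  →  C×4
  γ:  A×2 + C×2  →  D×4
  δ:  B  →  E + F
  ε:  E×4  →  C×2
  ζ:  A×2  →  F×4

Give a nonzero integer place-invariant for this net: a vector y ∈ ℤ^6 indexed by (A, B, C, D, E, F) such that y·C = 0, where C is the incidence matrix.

Incidence matrix C (rows=places, cols=transitions):
        α    β    γ    δ    ε    ζ
    A   0   -4   -2    0    0   -2
    B   0    0    0   -1    0    0
    C   0    4   -2    0    2    0
    D   0    0    4    0    0    0
    E  -2    0    0    1   -4    0
    F   2    0    0    1    0    4

Candidate y = [2, 2, 2, 2, 1, 1]; check y·C column-wise:
  col α: 2·0 + 2·0 + 2·0 + 2·0 + 1·-2 + 1·2 = 0
  col β: 2·-4 + 2·0 + 2·4 + 2·0 + 1·0 + 1·0 = 0
  col γ: 2·-2 + 2·0 + 2·-2 + 2·4 + 1·0 + 1·0 = 0
  col δ: 2·0 + 2·-1 + 2·0 + 2·0 + 1·1 + 1·1 = 0
  col ε: 2·0 + 2·0 + 2·2 + 2·0 + 1·-4 + 1·0 = 0
  col ζ: 2·-2 + 2·0 + 2·0 + 2·0 + 1·0 + 1·4 = 0

y = (A:2, B:2, C:2, D:2, E:1, F:1)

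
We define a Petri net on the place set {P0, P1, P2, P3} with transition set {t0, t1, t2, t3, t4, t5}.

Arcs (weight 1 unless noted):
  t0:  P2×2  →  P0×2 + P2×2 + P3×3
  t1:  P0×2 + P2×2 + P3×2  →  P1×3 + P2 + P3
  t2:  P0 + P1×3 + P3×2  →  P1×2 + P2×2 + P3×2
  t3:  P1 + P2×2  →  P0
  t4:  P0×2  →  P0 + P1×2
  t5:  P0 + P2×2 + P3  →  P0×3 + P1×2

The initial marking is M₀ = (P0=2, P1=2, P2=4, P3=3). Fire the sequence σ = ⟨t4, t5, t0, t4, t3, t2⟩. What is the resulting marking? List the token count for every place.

(P0=4, P1=6, P2=2, P3=5)

step 1: fire t4:  (P0=2, P1=2, P2=4, P3=3) → (P0=1, P1=4, P2=4, P3=3)
step 2: fire t5:  (P0=1, P1=4, P2=4, P3=3) → (P0=3, P1=6, P2=2, P3=2)
step 3: fire t0:  (P0=3, P1=6, P2=2, P3=2) → (P0=5, P1=6, P2=2, P3=5)
step 4: fire t4:  (P0=5, P1=6, P2=2, P3=5) → (P0=4, P1=8, P2=2, P3=5)
step 5: fire t3:  (P0=4, P1=8, P2=2, P3=5) → (P0=5, P1=7, P2=0, P3=5)
step 6: fire t2:  (P0=5, P1=7, P2=0, P3=5) → (P0=4, P1=6, P2=2, P3=5)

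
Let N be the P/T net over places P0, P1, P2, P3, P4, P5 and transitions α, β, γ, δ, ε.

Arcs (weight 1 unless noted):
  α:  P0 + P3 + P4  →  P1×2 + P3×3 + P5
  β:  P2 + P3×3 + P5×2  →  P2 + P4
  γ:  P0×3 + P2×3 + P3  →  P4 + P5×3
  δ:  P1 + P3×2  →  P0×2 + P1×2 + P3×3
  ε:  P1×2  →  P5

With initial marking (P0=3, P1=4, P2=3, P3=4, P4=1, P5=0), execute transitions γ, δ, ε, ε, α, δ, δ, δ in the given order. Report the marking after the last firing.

step 1: fire γ:  (P0=3, P1=4, P2=3, P3=4, P4=1, P5=0) → (P0=0, P1=4, P2=0, P3=3, P4=2, P5=3)
step 2: fire δ:  (P0=0, P1=4, P2=0, P3=3, P4=2, P5=3) → (P0=2, P1=5, P2=0, P3=4, P4=2, P5=3)
step 3: fire ε:  (P0=2, P1=5, P2=0, P3=4, P4=2, P5=3) → (P0=2, P1=3, P2=0, P3=4, P4=2, P5=4)
step 4: fire ε:  (P0=2, P1=3, P2=0, P3=4, P4=2, P5=4) → (P0=2, P1=1, P2=0, P3=4, P4=2, P5=5)
step 5: fire α:  (P0=2, P1=1, P2=0, P3=4, P4=2, P5=5) → (P0=1, P1=3, P2=0, P3=6, P4=1, P5=6)
step 6: fire δ:  (P0=1, P1=3, P2=0, P3=6, P4=1, P5=6) → (P0=3, P1=4, P2=0, P3=7, P4=1, P5=6)
step 7: fire δ:  (P0=3, P1=4, P2=0, P3=7, P4=1, P5=6) → (P0=5, P1=5, P2=0, P3=8, P4=1, P5=6)
step 8: fire δ:  (P0=5, P1=5, P2=0, P3=8, P4=1, P5=6) → (P0=7, P1=6, P2=0, P3=9, P4=1, P5=6)

(P0=7, P1=6, P2=0, P3=9, P4=1, P5=6)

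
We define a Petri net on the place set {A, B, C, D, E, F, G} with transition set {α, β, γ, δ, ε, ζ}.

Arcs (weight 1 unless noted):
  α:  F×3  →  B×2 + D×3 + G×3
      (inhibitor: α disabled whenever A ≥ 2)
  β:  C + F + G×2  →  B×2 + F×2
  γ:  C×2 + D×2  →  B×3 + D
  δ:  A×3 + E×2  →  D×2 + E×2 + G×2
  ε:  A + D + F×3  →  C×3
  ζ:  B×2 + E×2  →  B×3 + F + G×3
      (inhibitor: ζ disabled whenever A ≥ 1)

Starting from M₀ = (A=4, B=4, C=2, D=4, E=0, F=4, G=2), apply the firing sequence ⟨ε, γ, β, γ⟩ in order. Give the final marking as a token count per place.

step 1: fire ε:  (A=4, B=4, C=2, D=4, E=0, F=4, G=2) → (A=3, B=4, C=5, D=3, E=0, F=1, G=2)
step 2: fire γ:  (A=3, B=4, C=5, D=3, E=0, F=1, G=2) → (A=3, B=7, C=3, D=2, E=0, F=1, G=2)
step 3: fire β:  (A=3, B=7, C=3, D=2, E=0, F=1, G=2) → (A=3, B=9, C=2, D=2, E=0, F=2, G=0)
step 4: fire γ:  (A=3, B=9, C=2, D=2, E=0, F=2, G=0) → (A=3, B=12, C=0, D=1, E=0, F=2, G=0)

(A=3, B=12, C=0, D=1, E=0, F=2, G=0)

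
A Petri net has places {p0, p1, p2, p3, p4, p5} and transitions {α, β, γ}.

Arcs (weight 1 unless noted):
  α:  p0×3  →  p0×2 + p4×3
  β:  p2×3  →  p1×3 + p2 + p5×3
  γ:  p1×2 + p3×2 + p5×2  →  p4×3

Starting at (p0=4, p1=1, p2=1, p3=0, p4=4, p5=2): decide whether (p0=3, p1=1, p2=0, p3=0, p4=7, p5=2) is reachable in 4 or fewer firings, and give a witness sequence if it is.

NO — not reachable within 4 firings

depth 0: 1 marking
depth 1: 2 markings reached so far
depth 2: 3 markings reached so far
depth 3: 3 markings reached so far
(frontier empty at depth 3; search complete)
target is not among the 3 markings reachable within 4 steps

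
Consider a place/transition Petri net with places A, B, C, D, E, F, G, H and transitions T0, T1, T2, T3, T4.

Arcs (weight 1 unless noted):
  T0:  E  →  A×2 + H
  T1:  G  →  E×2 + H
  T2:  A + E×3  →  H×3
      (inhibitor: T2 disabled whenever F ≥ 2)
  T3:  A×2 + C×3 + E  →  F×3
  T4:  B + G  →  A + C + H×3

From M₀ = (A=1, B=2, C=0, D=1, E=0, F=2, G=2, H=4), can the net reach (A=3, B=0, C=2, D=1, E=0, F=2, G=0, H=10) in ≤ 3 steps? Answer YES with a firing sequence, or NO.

YES — reachable via ⟨T4, T4⟩ (2 firings)

step 1: fire T4:  (A=1, B=2, C=0, D=1, E=0, F=2, G=2, H=4) → (A=2, B=1, C=1, D=1, E=0, F=2, G=1, H=7)
step 2: fire T4:  (A=2, B=1, C=1, D=1, E=0, F=2, G=1, H=7) → (A=3, B=0, C=2, D=1, E=0, F=2, G=0, H=10)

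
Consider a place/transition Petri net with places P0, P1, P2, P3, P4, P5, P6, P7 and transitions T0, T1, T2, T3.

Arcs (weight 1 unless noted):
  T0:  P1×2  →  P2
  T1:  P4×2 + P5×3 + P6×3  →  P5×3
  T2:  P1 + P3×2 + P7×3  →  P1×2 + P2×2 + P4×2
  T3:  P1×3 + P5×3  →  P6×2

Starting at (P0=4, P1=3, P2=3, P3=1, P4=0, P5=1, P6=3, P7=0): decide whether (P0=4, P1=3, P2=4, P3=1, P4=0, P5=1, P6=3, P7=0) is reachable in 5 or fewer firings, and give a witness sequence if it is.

NO — not reachable within 5 firings

depth 0: 1 marking
depth 1: 2 markings reached so far
depth 2: 2 markings reached so far
(frontier empty at depth 2; search complete)
target is not among the 2 markings reachable within 5 steps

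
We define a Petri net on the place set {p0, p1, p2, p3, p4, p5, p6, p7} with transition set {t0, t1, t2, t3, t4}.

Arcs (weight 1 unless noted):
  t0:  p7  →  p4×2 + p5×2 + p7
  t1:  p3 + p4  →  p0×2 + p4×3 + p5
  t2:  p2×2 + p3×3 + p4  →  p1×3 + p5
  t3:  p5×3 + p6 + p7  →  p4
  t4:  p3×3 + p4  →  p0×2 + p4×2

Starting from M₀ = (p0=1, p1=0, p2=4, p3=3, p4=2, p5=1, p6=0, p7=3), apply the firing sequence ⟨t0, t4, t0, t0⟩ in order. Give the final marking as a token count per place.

step 1: fire t0:  (p0=1, p1=0, p2=4, p3=3, p4=2, p5=1, p6=0, p7=3) → (p0=1, p1=0, p2=4, p3=3, p4=4, p5=3, p6=0, p7=3)
step 2: fire t4:  (p0=1, p1=0, p2=4, p3=3, p4=4, p5=3, p6=0, p7=3) → (p0=3, p1=0, p2=4, p3=0, p4=5, p5=3, p6=0, p7=3)
step 3: fire t0:  (p0=3, p1=0, p2=4, p3=0, p4=5, p5=3, p6=0, p7=3) → (p0=3, p1=0, p2=4, p3=0, p4=7, p5=5, p6=0, p7=3)
step 4: fire t0:  (p0=3, p1=0, p2=4, p3=0, p4=7, p5=5, p6=0, p7=3) → (p0=3, p1=0, p2=4, p3=0, p4=9, p5=7, p6=0, p7=3)

(p0=3, p1=0, p2=4, p3=0, p4=9, p5=7, p6=0, p7=3)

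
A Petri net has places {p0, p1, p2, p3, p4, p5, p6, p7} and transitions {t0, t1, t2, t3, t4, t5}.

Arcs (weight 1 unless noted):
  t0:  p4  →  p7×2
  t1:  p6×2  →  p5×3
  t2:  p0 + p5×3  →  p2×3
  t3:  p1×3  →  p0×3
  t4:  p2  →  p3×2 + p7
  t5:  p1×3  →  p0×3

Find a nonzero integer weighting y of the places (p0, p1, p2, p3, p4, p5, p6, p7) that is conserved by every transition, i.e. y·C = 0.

y = (p0:6, p1:6, p2:2, p3:1, p4:0, p5:0, p6:0, p7:0)

Incidence matrix C (rows=places, cols=transitions):
       t0   t1   t2   t3   t4   t5
   p0   0    0   -1    3    0    3
   p1   0    0    0   -3    0   -3
   p2   0    0    3    0   -1    0
   p3   0    0    0    0    2    0
   p4  -1    0    0    0    0    0
   p5   0    3   -3    0    0    0
   p6   0   -2    0    0    0    0
   p7   2    0    0    0    1    0

Candidate y = [6, 6, 2, 1, 0, 0, 0, 0]; check y·C column-wise:
  col t0: 6·0 + 6·0 + 2·0 + 1·0 + 0·-1 + 0·2 = 0
  col t1: 6·0 + 6·0 + 2·0 + 1·0 + 0·3 + 0·-2 = 0
  col t2: 6·-1 + 6·0 + 2·3 + 1·0 + 0·-3 = 0
  col t3: 6·3 + 6·-3 + 2·0 + 1·0 = 0
  col t4: 6·0 + 6·0 + 2·-1 + 1·2 + 0·1 = 0
  col t5: 6·3 + 6·-3 + 2·0 + 1·0 = 0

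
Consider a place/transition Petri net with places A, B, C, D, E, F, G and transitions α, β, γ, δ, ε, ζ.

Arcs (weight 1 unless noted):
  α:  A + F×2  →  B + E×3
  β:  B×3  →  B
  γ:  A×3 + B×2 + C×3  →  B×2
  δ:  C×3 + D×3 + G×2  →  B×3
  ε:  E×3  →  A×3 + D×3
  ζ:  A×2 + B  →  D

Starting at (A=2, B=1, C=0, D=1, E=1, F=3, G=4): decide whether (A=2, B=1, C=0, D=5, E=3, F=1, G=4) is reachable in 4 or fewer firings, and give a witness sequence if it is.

depth 0: 1 marking
depth 1: 3 markings reached so far
depth 2: 4 markings reached so far
depth 3: 5 markings reached so far
depth 4: 6 markings reached so far
target is not among the 6 markings reachable within 4 steps

NO — not reachable within 4 firings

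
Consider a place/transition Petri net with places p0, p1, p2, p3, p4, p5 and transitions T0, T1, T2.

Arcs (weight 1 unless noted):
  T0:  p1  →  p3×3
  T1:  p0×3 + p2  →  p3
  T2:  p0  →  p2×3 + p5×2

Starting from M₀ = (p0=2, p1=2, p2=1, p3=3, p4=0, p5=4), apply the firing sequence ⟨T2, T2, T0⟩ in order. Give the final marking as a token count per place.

(p0=0, p1=1, p2=7, p3=6, p4=0, p5=8)

step 1: fire T2:  (p0=2, p1=2, p2=1, p3=3, p4=0, p5=4) → (p0=1, p1=2, p2=4, p3=3, p4=0, p5=6)
step 2: fire T2:  (p0=1, p1=2, p2=4, p3=3, p4=0, p5=6) → (p0=0, p1=2, p2=7, p3=3, p4=0, p5=8)
step 3: fire T0:  (p0=0, p1=2, p2=7, p3=3, p4=0, p5=8) → (p0=0, p1=1, p2=7, p3=6, p4=0, p5=8)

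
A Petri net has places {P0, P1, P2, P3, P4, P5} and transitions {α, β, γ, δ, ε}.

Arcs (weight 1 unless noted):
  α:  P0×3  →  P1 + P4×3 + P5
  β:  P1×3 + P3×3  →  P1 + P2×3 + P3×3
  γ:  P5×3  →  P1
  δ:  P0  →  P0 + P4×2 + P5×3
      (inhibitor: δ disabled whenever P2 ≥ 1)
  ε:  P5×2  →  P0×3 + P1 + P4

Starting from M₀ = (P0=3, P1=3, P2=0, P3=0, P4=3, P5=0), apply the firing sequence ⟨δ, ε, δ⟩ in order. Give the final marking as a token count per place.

(P0=6, P1=4, P2=0, P3=0, P4=8, P5=4)

step 1: fire δ:  (P0=3, P1=3, P2=0, P3=0, P4=3, P5=0) → (P0=3, P1=3, P2=0, P3=0, P4=5, P5=3)
step 2: fire ε:  (P0=3, P1=3, P2=0, P3=0, P4=5, P5=3) → (P0=6, P1=4, P2=0, P3=0, P4=6, P5=1)
step 3: fire δ:  (P0=6, P1=4, P2=0, P3=0, P4=6, P5=1) → (P0=6, P1=4, P2=0, P3=0, P4=8, P5=4)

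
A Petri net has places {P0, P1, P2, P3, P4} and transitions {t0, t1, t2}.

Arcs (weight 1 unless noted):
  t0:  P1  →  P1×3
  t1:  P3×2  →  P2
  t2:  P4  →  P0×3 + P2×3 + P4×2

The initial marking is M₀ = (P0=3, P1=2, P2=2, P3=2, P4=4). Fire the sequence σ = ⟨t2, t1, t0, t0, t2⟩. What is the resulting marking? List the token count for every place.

(P0=9, P1=6, P2=9, P3=0, P4=6)

step 1: fire t2:  (P0=3, P1=2, P2=2, P3=2, P4=4) → (P0=6, P1=2, P2=5, P3=2, P4=5)
step 2: fire t1:  (P0=6, P1=2, P2=5, P3=2, P4=5) → (P0=6, P1=2, P2=6, P3=0, P4=5)
step 3: fire t0:  (P0=6, P1=2, P2=6, P3=0, P4=5) → (P0=6, P1=4, P2=6, P3=0, P4=5)
step 4: fire t0:  (P0=6, P1=4, P2=6, P3=0, P4=5) → (P0=6, P1=6, P2=6, P3=0, P4=5)
step 5: fire t2:  (P0=6, P1=6, P2=6, P3=0, P4=5) → (P0=9, P1=6, P2=9, P3=0, P4=6)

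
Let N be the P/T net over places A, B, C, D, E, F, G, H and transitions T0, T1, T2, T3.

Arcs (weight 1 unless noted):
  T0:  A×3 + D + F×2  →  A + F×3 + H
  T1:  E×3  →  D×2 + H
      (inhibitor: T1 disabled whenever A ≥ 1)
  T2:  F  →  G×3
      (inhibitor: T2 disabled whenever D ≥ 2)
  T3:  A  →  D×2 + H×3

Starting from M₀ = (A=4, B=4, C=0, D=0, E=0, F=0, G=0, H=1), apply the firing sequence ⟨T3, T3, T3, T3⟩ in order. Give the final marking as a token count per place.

(A=0, B=4, C=0, D=8, E=0, F=0, G=0, H=13)

step 1: fire T3:  (A=4, B=4, C=0, D=0, E=0, F=0, G=0, H=1) → (A=3, B=4, C=0, D=2, E=0, F=0, G=0, H=4)
step 2: fire T3:  (A=3, B=4, C=0, D=2, E=0, F=0, G=0, H=4) → (A=2, B=4, C=0, D=4, E=0, F=0, G=0, H=7)
step 3: fire T3:  (A=2, B=4, C=0, D=4, E=0, F=0, G=0, H=7) → (A=1, B=4, C=0, D=6, E=0, F=0, G=0, H=10)
step 4: fire T3:  (A=1, B=4, C=0, D=6, E=0, F=0, G=0, H=10) → (A=0, B=4, C=0, D=8, E=0, F=0, G=0, H=13)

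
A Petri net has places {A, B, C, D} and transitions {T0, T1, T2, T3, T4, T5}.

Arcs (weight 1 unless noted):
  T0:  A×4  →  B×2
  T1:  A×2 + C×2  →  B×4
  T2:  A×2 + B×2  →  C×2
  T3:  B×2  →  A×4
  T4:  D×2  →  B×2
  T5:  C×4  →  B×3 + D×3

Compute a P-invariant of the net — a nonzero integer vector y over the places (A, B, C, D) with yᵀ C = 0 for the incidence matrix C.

Incidence matrix C (rows=places, cols=transitions):
       T0   T1   T2   T3   T4   T5
    A  -4   -2   -2    4    0    0
    B   2    4   -2   -2    2    3
    C   0   -2    2    0    0   -4
    D   0    0    0    0   -2    3

Candidate y = [1, 2, 3, 2]; check y·C column-wise:
  col T0: 1·-4 + 2·2 + 3·0 + 2·0 = 0
  col T1: 1·-2 + 2·4 + 3·-2 + 2·0 = 0
  col T2: 1·-2 + 2·-2 + 3·2 + 2·0 = 0
  col T3: 1·4 + 2·-2 + 3·0 + 2·0 = 0
  col T4: 1·0 + 2·2 + 3·0 + 2·-2 = 0
  col T5: 1·0 + 2·3 + 3·-4 + 2·3 = 0

y = (A:1, B:2, C:3, D:2)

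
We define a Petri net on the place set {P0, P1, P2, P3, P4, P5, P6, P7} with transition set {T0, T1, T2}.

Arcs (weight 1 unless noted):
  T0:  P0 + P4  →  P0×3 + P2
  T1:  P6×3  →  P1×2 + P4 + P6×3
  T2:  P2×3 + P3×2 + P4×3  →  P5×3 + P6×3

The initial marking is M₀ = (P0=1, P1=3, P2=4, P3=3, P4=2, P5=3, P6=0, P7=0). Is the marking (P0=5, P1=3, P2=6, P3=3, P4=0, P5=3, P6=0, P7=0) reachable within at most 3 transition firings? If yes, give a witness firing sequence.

YES — reachable via ⟨T0, T0⟩ (2 firings)

step 1: fire T0:  (P0=1, P1=3, P2=4, P3=3, P4=2, P5=3, P6=0, P7=0) → (P0=3, P1=3, P2=5, P3=3, P4=1, P5=3, P6=0, P7=0)
step 2: fire T0:  (P0=3, P1=3, P2=5, P3=3, P4=1, P5=3, P6=0, P7=0) → (P0=5, P1=3, P2=6, P3=3, P4=0, P5=3, P6=0, P7=0)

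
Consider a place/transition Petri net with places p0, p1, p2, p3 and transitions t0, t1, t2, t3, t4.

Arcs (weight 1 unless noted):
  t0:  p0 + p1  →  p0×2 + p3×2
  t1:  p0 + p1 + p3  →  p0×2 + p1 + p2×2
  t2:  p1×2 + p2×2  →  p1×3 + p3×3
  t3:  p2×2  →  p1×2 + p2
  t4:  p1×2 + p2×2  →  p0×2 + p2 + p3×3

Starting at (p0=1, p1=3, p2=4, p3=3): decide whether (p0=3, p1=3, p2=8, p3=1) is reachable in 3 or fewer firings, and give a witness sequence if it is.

YES — reachable via ⟨t1, t1⟩ (2 firings)

step 1: fire t1:  (p0=1, p1=3, p2=4, p3=3) → (p0=2, p1=3, p2=6, p3=2)
step 2: fire t1:  (p0=2, p1=3, p2=6, p3=2) → (p0=3, p1=3, p2=8, p3=1)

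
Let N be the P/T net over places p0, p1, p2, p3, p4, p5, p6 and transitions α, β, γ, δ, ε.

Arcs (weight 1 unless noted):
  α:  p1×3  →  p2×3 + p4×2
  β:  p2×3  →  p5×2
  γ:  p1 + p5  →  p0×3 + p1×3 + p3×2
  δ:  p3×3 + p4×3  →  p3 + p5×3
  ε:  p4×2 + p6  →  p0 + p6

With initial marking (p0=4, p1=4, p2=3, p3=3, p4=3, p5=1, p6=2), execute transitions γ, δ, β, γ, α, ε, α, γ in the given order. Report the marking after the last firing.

step 1: fire γ:  (p0=4, p1=4, p2=3, p3=3, p4=3, p5=1, p6=2) → (p0=7, p1=6, p2=3, p3=5, p4=3, p5=0, p6=2)
step 2: fire δ:  (p0=7, p1=6, p2=3, p3=5, p4=3, p5=0, p6=2) → (p0=7, p1=6, p2=3, p3=3, p4=0, p5=3, p6=2)
step 3: fire β:  (p0=7, p1=6, p2=3, p3=3, p4=0, p5=3, p6=2) → (p0=7, p1=6, p2=0, p3=3, p4=0, p5=5, p6=2)
step 4: fire γ:  (p0=7, p1=6, p2=0, p3=3, p4=0, p5=5, p6=2) → (p0=10, p1=8, p2=0, p3=5, p4=0, p5=4, p6=2)
step 5: fire α:  (p0=10, p1=8, p2=0, p3=5, p4=0, p5=4, p6=2) → (p0=10, p1=5, p2=3, p3=5, p4=2, p5=4, p6=2)
step 6: fire ε:  (p0=10, p1=5, p2=3, p3=5, p4=2, p5=4, p6=2) → (p0=11, p1=5, p2=3, p3=5, p4=0, p5=4, p6=2)
step 7: fire α:  (p0=11, p1=5, p2=3, p3=5, p4=0, p5=4, p6=2) → (p0=11, p1=2, p2=6, p3=5, p4=2, p5=4, p6=2)
step 8: fire γ:  (p0=11, p1=2, p2=6, p3=5, p4=2, p5=4, p6=2) → (p0=14, p1=4, p2=6, p3=7, p4=2, p5=3, p6=2)

(p0=14, p1=4, p2=6, p3=7, p4=2, p5=3, p6=2)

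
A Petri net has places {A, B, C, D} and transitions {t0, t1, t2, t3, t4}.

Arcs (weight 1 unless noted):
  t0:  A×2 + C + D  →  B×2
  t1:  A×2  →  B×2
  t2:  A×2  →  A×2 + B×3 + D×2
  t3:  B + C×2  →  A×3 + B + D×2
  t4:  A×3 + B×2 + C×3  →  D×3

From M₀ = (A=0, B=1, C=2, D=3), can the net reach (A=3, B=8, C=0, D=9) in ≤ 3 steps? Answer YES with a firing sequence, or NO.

NO — not reachable within 3 firings

depth 0: 1 marking
depth 1: 2 markings reached so far
depth 2: 4 markings reached so far
depth 3: 6 markings reached so far
target is not among the 6 markings reachable within 3 steps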